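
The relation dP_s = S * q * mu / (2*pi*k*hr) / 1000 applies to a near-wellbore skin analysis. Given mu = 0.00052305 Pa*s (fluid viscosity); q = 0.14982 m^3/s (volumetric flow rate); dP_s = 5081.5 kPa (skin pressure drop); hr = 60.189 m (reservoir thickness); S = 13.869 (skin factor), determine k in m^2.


k = S*q*mu / (2*pi*dP_s*1000*hr)
k = 13.869*0.14982*0.00052305 / (2*pi*5081.5*1000*60.189)
k = 5.6555e-13 m^2


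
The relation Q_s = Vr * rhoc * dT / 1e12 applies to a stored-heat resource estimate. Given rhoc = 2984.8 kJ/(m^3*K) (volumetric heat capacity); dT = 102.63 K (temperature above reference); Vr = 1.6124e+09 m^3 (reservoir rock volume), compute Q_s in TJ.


Q_s = Vr * rhoc * dT / 1e12
Q_s = 1.6124e+09 * 2984.8 * 102.63 / 1e12
Q_s = 493.9265 PJ
Convert: 493.9265 PJ * 1000.0 = 4.9393e+05 TJ
Q_s = 4.9393e+05 TJ


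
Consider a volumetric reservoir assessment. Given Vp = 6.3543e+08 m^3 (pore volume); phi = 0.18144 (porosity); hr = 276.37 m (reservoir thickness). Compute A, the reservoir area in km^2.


A = Vp / (1e6 * hr * phi)
A = 6.3543e+08 / (1e6 * 276.37 * 0.18144)
A = 12.672 km^2


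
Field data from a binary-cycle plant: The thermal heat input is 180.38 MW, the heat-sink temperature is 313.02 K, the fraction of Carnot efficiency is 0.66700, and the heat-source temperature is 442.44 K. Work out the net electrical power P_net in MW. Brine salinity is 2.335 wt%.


Step 1: eta = (1 - Tc/Th)*f = (1 - 313.02/442.44)*0.667 = 0.1951070
Step 2: P_net = eta * Q_in = 0.1951070 * 180.38 = 35.193 MW
P_net = 35.193 MW


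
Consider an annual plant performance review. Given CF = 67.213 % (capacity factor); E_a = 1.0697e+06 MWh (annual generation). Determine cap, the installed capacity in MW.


cap = E_a / (CF/100 * 8760)
cap = 1.0697e+06 / (67.213/100 * 8760)
cap = 181.68 MW


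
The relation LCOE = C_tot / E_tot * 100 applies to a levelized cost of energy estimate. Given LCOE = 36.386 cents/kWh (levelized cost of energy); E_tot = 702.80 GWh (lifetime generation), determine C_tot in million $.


C_tot = LCOE / 100 * E_tot
C_tot = 36.386 / 100 * 702.80
C_tot = 255.72 million $


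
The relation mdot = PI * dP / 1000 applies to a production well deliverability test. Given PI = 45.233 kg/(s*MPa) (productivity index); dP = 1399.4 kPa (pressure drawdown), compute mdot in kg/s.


mdot = PI * dP / 1000
mdot = 45.233 * 1399.4 / 1000
mdot = 63.299 kg/s


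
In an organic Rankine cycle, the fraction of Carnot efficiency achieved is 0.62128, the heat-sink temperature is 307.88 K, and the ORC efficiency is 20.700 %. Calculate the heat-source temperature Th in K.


Th = Tc / (1 - (eta_orc/100)/f)
Th = 307.88 / (1 - (20.700/100)/0.62128)
Th = 461.72 K


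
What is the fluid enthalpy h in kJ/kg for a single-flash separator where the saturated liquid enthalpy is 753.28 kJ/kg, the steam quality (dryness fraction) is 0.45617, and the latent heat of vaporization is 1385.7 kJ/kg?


h = hf + x * hfg
h = 753.28 + 0.45617 * 1385.7
h = 1385.4 kJ/kg


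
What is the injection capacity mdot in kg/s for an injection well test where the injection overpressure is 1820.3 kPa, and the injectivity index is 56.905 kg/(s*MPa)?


mdot = II * dP / 1000
mdot = 56.905 * 1820.3 / 1000
mdot = 103.58 kg/s


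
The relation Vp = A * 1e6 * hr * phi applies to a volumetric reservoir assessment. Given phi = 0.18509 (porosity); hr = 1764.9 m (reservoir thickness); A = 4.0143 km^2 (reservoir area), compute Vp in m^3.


Vp = A * 1e6 * hr * phi
Vp = 4.0143 * 1e6 * 1764.9 * 0.18509
Vp = 1.3113e+09 m^3


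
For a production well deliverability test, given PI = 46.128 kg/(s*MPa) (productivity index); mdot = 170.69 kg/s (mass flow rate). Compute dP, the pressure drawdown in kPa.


dP = mdot * 1000 / PI
dP = 170.69 * 1000 / 46.128
dP = 3700.4 kPa


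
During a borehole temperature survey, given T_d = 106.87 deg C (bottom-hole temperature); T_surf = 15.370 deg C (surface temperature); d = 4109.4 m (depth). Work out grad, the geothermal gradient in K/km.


grad = (T_d - T_surf) / d * 1000
grad = (106.87 - 15.370) / 4109.4 * 1000
grad = 22.26602 deg C/km
Convert: 22.26602 deg C/km * 1.0 = 22.266 K/km
grad = 22.266 K/km


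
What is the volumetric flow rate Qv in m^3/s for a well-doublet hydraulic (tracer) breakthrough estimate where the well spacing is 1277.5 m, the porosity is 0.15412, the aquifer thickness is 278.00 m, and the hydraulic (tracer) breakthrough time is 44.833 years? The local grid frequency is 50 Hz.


Qv = pi*hr*phi*L^2 / (3*t_bt*365.25*86400)
Qv = pi*278.00*0.15412*1277.5^2 / (3*44.833*365.25*86400)
Qv = 0.051755 m^3/s


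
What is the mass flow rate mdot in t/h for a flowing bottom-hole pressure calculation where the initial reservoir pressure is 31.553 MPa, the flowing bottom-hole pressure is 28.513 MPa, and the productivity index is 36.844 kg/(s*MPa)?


mdot = (P_i - P_wf) * PI
mdot = (31.553 - 28.513) * 36.844
mdot = 112.0058 kg/s
Convert: 112.0058 kg/s * 3.6 = 403.22 t/h
mdot = 403.22 t/h


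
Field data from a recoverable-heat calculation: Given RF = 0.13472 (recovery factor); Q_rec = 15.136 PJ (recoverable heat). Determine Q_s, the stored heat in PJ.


Q_s = Q_rec / RF
Q_s = 15.136 / 0.13472
Q_s = 112.35 PJ


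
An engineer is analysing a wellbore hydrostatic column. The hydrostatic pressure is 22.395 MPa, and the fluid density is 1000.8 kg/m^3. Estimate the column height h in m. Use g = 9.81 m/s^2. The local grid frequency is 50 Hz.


h = P * 1e6 / (g * rho)
h = 22.395 * 1e6 / (9.81 * 1000.8)
h = 2281.0 m


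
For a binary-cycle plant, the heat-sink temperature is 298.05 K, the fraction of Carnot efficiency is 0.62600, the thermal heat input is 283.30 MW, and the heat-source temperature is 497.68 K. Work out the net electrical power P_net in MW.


Step 1: eta = (1 - Tc/Th)*f = (1 - 298.05/497.68)*0.626 = 0.2511019
Step 2: P_net = eta * Q_in = 0.2511019 * 283.3 = 71.137 MW
P_net = 71.137 MW


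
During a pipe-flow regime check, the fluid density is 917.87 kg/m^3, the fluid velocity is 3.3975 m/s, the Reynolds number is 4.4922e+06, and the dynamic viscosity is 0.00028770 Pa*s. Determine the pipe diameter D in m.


D = Re * mu / (rho * vel)
D = 4.4922e+06 * 0.00028770 / (917.87 * 3.3975)
D = 0.41444 m


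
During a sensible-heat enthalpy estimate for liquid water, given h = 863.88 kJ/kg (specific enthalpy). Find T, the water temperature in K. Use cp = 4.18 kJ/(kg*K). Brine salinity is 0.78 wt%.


T = h / cp
T = 863.88 / 4.18
T = 206.6699 deg C
Convert to K: 206.6699 + 273.15 = 479.82 K
T = 479.82 K


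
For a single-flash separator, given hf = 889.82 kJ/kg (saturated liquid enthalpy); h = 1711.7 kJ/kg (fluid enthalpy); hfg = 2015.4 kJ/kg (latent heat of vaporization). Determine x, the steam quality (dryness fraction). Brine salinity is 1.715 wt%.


x = (h - hf) / hfg
x = (1711.7 - 889.82) / 2015.4
x = 0.40780


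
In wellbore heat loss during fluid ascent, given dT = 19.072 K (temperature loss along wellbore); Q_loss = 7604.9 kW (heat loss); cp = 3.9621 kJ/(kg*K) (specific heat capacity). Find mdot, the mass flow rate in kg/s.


mdot = Q_loss / (cp * dT)
mdot = 7604.9 / (3.9621 * 19.072)
mdot = 100.64 kg/s


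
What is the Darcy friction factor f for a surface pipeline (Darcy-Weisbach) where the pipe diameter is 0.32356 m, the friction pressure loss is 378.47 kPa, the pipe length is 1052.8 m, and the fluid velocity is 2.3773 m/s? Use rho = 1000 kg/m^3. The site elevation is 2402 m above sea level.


f = dP*1000 / ((L/D)*(rho*vel^2/2))
f = 378.47*1000 / ((1052.8/0.32356)*(1000*2.3773^2/2))
f = 0.041163


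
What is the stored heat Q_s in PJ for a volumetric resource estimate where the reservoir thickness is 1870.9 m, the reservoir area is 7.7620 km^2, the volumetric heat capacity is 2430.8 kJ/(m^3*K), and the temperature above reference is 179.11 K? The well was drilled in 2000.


Step 1: Vr = A*1e6*hr = 7.762*1e6*1870.9 = 1.452193e+10 m^3
Step 2: Q_s = Vr*rhoc*dT/1e12 = 1.452193e+10*2430.8*179.11/1e12 = 6322.6 PJ
Q_s = 6322.6 PJ


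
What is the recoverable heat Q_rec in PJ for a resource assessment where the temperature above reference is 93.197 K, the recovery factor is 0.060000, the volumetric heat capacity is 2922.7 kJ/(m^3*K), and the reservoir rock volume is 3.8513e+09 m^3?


Step 1: Q_s = Vr*rhoc*dT/1e12 = 3.8513e+09*2922.7*93.197/1e12 = 1049.044 PJ
Step 2: Q_rec = Q_s * RF = 1049.044 * 0.06 = 62.943 PJ
Q_rec = 62.943 PJ


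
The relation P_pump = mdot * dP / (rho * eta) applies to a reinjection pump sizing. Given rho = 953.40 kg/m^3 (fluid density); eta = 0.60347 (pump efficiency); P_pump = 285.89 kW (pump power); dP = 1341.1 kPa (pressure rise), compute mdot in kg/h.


mdot = P_pump * rho * eta / dP
mdot = 285.89 * 953.40 * 0.60347 / 1341.1
mdot = 122.6503 kg/s
Convert: 122.6503 kg/s * 3600.0 = 4.4154e+05 kg/h
mdot = 4.4154e+05 kg/h


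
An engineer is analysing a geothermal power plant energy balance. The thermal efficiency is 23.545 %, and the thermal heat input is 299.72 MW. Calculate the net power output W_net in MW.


W_net = eta / 100 * Q_in
W_net = 23.545 / 100 * 299.72
W_net = 70.569 MW


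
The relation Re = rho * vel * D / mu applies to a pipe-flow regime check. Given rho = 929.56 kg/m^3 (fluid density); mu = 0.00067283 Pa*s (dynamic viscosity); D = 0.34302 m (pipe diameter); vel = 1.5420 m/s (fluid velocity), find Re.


Re = rho * vel * D / mu
Re = 929.56 * 1.5420 * 0.34302 / 0.00067283
Re = 7.3076e+05


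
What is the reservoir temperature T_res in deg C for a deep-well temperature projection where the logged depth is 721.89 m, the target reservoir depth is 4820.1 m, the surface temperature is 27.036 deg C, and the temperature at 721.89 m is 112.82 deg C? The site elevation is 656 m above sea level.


Step 1: grad = (T_d1 - T_surf)/d1 * 1000 = (112.82 - 27.036)/721.89 * 1000 = 118.8325 deg C/km
Step 2: T_res = T_surf + grad*d2/1000 = 27.036 + 118.8325*4820.1/1000 = 599.82 deg C
T_res = 599.82 deg C


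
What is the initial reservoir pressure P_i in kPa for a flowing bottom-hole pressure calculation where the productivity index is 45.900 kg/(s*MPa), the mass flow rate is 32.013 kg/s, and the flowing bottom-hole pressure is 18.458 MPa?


P_i = P_wf + mdot / PI
P_i = 18.458 + 32.013 / 45.900
P_i = 19.15545 MPa
Convert: 19.15545 MPa * 1000.0 = 19155 kPa
P_i = 19155 kPa


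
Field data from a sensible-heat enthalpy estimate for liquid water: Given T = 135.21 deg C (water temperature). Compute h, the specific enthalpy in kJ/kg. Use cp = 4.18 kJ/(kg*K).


h = cp * T
h = 4.18 * 135.21
h = 565.18 kJ/kg


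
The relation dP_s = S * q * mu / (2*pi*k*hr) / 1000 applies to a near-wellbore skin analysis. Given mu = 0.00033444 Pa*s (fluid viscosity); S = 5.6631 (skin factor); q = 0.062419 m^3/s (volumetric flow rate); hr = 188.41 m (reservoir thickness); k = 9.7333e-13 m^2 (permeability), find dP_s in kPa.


dP_s = S * q * mu / (2*pi*k*hr) / 1000
dP_s = 5.6631 * 0.062419 * 0.00033444 / (2*pi*9.7333e-13*188.41) / 1000
dP_s = 102.60 kPa


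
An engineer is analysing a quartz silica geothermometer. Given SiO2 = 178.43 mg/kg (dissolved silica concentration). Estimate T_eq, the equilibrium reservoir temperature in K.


T_eq = 1309 / (5.19 - log10(SiO2)) - 273.15
T_eq = 1309 / (5.19 - log10(178.43)) - 273.15
T_eq = 172.3105 deg C
Convert to K: 172.3105 + 273.15 = 445.46 K
T_eq = 445.46 K


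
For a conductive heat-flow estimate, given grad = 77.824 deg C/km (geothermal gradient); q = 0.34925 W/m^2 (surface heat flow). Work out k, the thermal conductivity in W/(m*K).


k = q * 1000 / grad
k = 0.34925 * 1000 / 77.824
k = 4.4877 W/(m*K)


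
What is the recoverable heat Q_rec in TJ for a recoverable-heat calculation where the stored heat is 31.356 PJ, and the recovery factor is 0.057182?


Q_rec = Q_s * RF
Q_rec = 31.356 * 0.057182
Q_rec = 1.792999 PJ
Convert: 1.792999 PJ * 1000.0 = 1793.0 TJ
Q_rec = 1793.0 TJ


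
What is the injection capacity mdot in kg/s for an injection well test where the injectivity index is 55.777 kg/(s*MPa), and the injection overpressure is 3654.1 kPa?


mdot = II * dP / 1000
mdot = 55.777 * 3654.1 / 1000
mdot = 203.81 kg/s


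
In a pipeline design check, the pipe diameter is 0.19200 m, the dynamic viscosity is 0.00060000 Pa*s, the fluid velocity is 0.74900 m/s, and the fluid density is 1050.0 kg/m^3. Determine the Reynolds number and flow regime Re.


Step 1: Re = rho*vel*D/mu = 1050.0*0.749*0.192/0.0006 = 2.5166e+05
Step 2: Re = 2.5166e+05 > 4000, so flow is turbulent.
Re = 2.5166e+05 (turbulent)


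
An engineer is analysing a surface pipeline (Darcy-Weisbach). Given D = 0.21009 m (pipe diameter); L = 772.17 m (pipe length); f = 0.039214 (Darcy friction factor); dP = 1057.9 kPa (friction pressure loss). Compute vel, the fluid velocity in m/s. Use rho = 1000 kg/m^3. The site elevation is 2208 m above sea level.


vel = sqrt(dP*1000*2*D / (f*L*rho))
vel = sqrt(1057.9*1000*2*0.21009 / (0.039214*772.17*1000))
vel = 3.8314 m/s


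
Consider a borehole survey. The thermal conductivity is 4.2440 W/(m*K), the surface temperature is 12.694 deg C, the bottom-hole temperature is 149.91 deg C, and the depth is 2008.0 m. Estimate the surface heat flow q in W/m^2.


Step 1: grad = (T_d - T_surf)/d * 1000 = (149.91 - 12.694)/2008.0 * 1000 = 68.33466 deg C/km
Step 2: q = k * grad / 1000 = 4.244 * 68.33466 / 1000 = 0.29001 W/m^2
q = 0.29001 W/m^2


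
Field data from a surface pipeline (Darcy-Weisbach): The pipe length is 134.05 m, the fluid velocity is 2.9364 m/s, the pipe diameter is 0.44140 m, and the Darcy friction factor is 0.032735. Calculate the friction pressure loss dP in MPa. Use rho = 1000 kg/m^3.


dP = f * (L/D) * (rho*vel^2/2) / 1000
dP = 0.032735 * (134.05/0.44140) * (1000*2.9364^2/2) / 1000
dP = 42.85952 kPa
Convert: 42.85952 kPa * 0.001 = 0.042860 MPa
dP = 0.042860 MPa


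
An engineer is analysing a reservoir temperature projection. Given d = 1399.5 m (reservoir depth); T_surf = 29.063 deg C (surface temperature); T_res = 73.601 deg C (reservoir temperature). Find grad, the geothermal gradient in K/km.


grad = (T_res - T_surf) / d * 1000
grad = (73.601 - 29.063) / 1399.5 * 1000
grad = 31.82422 deg C/km
Convert: 31.82422 deg C/km * 1.0 = 31.824 K/km
grad = 31.824 K/km


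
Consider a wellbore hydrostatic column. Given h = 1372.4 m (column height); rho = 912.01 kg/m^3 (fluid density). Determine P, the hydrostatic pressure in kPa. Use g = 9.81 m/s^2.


P = rho * g * h / 1e6
P = 912.01 * 9.81 * 1372.4 / 1e6
P = 12.27861 MPa
Convert: 12.27861 MPa * 1000.0 = 12279 kPa
P = 12279 kPa


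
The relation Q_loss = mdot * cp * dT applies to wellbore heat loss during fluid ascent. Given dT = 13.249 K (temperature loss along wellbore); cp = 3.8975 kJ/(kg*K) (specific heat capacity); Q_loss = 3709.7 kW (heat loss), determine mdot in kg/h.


mdot = Q_loss / (cp * dT)
mdot = 3709.7 / (3.8975 * 13.249)
mdot = 71.84054 kg/s
Convert: 71.84054 kg/s * 3600.0 = 2.5863e+05 kg/h
mdot = 2.5863e+05 kg/h


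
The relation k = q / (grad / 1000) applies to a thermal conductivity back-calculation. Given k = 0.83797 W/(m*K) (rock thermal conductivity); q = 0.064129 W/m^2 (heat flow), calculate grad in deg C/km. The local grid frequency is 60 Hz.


grad = q / k * 1000
grad = 0.064129 / 0.83797 * 1000
grad = 76.529 deg C/km


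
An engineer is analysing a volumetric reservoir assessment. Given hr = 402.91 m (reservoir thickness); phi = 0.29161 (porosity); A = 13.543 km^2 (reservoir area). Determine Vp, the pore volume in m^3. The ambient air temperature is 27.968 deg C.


Vp = A * 1e6 * hr * phi
Vp = 13.543 * 1e6 * 402.91 * 0.29161
Vp = 1.5912e+09 m^3


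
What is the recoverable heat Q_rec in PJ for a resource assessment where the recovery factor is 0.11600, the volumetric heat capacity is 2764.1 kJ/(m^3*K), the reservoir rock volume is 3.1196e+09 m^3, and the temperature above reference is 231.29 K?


Step 1: Q_s = Vr*rhoc*dT/1e12 = 3.1196e+09*2764.1*231.29/1e12 = 1994.387 PJ
Step 2: Q_rec = Q_s * RF = 1994.387 * 0.116 = 231.35 PJ
Q_rec = 231.35 PJ


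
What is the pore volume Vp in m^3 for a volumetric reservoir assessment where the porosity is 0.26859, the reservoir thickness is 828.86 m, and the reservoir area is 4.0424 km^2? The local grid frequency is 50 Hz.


Vp = A * 1e6 * hr * phi
Vp = 4.0424 * 1e6 * 828.86 * 0.26859
Vp = 8.9993e+08 m^3


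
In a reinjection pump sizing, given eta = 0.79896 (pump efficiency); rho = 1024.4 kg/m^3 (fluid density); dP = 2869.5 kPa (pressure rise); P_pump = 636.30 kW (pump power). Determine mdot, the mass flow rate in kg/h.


mdot = P_pump * rho * eta / dP
mdot = 636.30 * 1024.4 * 0.79896 / 2869.5
mdot = 181.4890 kg/s
Convert: 181.4890 kg/s * 3600.0 = 6.5336e+05 kg/h
mdot = 6.5336e+05 kg/h


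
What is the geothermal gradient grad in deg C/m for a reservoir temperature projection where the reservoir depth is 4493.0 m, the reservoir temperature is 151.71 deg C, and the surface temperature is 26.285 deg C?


grad = (T_res - T_surf) / d * 1000
grad = (151.71 - 26.285) / 4493.0 * 1000
grad = 27.91565 deg C/km
Convert: 27.91565 deg C/km * 0.001 = 0.027916 deg C/m
grad = 0.027916 deg C/m


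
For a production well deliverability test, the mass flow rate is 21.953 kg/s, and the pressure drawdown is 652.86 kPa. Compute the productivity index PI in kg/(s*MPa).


PI = mdot * 1000 / dP
PI = 21.953 * 1000 / 652.86
PI = 33.626 kg/(s*MPa)


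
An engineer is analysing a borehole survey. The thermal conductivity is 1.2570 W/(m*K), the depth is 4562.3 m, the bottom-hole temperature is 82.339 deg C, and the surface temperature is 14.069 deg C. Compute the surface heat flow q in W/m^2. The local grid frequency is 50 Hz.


Step 1: grad = (T_d - T_surf)/d * 1000 = (82.339 - 14.069)/4562.3 * 1000 = 14.96394 deg C/km
Step 2: q = k * grad / 1000 = 1.257 * 14.96394 / 1000 = 0.018810 W/m^2
q = 0.018810 W/m^2


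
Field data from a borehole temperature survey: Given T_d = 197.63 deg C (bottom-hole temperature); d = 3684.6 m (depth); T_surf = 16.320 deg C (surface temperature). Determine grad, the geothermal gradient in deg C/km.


grad = (T_d - T_surf) / d * 1000
grad = (197.63 - 16.320) / 3684.6 * 1000
grad = 49.208 deg C/km


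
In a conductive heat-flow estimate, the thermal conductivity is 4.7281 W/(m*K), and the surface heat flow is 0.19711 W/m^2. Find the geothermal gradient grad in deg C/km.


grad = q * 1000 / k
grad = 0.19711 * 1000 / 4.7281
grad = 41.689 deg C/km


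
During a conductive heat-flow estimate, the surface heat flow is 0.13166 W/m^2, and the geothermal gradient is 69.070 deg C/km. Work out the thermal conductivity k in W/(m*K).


k = q * 1000 / grad
k = 0.13166 * 1000 / 69.070
k = 1.9062 W/(m*K)


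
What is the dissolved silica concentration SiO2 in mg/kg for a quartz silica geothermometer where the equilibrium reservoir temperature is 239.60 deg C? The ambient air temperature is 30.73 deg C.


SiO2 = 10^(5.19 - 1309/(T_eq + 273.15))
SiO2 = 10^(5.19 - 1309/(239.60 + 273.15))
SiO2 = 433.61 mg/kg


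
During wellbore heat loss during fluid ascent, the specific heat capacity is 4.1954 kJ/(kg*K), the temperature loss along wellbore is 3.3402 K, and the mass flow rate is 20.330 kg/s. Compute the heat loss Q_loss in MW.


Q_loss = mdot * cp * dT
Q_loss = 20.330 * 4.1954 * 3.3402
Q_loss = 284.8939 kW
Convert: 284.8939 kW * 0.001 = 0.28489 MW
Q_loss = 0.28489 MW


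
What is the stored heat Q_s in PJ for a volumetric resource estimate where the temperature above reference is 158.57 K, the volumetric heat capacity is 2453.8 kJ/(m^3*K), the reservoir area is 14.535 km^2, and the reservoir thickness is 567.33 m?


Step 1: Vr = A*1e6*hr = 14.535*1e6*567.33 = 8.246142e+09 m^3
Step 2: Q_s = Vr*rhoc*dT/1e12 = 8.246142e+09*2453.8*158.57/1e12 = 3208.6 PJ
Q_s = 3208.6 PJ


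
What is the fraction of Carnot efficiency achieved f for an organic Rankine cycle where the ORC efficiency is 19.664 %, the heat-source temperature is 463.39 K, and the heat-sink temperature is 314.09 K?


f = (eta_orc/100) / (1 - Tc/Th)
f = (19.664/100) / (1 - 314.09/463.39)
f = 0.61032


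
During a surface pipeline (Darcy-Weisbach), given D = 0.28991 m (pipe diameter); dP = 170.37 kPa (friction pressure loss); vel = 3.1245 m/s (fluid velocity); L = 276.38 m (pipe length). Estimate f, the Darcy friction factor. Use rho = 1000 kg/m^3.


f = dP*1000 / ((L/D)*(rho*vel^2/2))
f = 170.37*1000 / ((276.38/0.28991)*(1000*3.1245^2/2))
f = 0.036612


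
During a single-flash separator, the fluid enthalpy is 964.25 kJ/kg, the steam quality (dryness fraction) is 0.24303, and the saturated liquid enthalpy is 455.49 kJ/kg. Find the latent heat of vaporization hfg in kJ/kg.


hfg = (h - hf) / x
hfg = (964.25 - 455.49) / 0.24303
hfg = 2093.4 kJ/kg


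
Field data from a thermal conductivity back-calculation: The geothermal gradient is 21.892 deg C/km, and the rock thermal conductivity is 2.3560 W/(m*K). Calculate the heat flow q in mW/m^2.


q = k * grad / 1000
q = 2.3560 * 21.892 / 1000
q = 0.05157755 W/m^2
Convert: 0.05157755 W/m^2 * 1000.0 = 51.578 mW/m^2
q = 51.578 mW/m^2


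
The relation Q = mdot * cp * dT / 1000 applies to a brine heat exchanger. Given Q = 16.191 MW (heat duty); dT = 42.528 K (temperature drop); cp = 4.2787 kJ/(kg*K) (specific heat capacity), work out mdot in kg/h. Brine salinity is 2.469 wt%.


mdot = Q * 1000 / (cp * dT)
mdot = 16.191 * 1000 / (4.2787 * 42.528)
mdot = 88.97887 kg/s
Convert: 88.97887 kg/s * 3600.0 = 3.2032e+05 kg/h
mdot = 3.2032e+05 kg/h


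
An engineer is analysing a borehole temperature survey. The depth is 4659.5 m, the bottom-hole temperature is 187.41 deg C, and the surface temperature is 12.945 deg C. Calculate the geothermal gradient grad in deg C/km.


grad = (T_d - T_surf) / d * 1000
grad = (187.41 - 12.945) / 4659.5 * 1000
grad = 37.443 deg C/km


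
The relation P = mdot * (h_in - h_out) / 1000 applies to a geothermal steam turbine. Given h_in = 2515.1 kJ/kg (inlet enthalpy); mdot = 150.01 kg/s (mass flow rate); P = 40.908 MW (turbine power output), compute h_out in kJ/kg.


h_out = h_in - P * 1000 / mdot
h_out = 2515.1 - 40.908 * 1000 / 150.01
h_out = 2242.4 kJ/kg


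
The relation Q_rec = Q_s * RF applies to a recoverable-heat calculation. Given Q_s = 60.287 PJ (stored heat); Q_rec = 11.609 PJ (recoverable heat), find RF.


RF = Q_rec / Q_s
RF = 11.609 / 60.287
RF = 0.19256


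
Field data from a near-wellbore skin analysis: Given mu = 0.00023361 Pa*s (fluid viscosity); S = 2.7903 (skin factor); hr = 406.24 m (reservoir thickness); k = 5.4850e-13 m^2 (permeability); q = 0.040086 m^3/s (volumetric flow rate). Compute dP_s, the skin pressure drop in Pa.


dP_s = S * q * mu / (2*pi*k*hr) / 1000
dP_s = 2.7903 * 0.040086 * 0.00023361 / (2*pi*5.4850e-13*406.24) / 1000
dP_s = 18.66362 kPa
Convert: 18.66362 kPa * 1000.0 = 18664 Pa
dP_s = 18664 Pa


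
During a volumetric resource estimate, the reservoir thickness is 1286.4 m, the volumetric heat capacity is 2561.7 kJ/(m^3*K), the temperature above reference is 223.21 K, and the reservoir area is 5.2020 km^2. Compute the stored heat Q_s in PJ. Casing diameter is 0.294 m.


Step 1: Vr = A*1e6*hr = 5.202*1e6*1286.4 = 6.691853e+09 m^3
Step 2: Q_s = Vr*rhoc*dT/1e12 = 6.691853e+09*2561.7*223.21/1e12 = 3826.4 PJ
Q_s = 3826.4 PJ


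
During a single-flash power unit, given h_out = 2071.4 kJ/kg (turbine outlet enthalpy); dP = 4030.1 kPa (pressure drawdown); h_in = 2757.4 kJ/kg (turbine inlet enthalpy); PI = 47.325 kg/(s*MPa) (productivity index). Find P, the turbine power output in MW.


Step 1: mdot = PI * dP / 1000 = 47.325 * 4030.1 / 1000 = 190.7245 kg/s
Step 2: P = mdot*(h_in - h_out)/1000 = 190.7245*(2757.4 - 2071.4)/1000 = 130.84 MW
P = 130.84 MW


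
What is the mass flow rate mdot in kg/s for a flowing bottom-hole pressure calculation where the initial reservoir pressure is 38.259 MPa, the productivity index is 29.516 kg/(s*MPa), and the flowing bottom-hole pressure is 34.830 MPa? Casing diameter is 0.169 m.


mdot = (P_i - P_wf) * PI
mdot = (38.259 - 34.830) * 29.516
mdot = 101.21 kg/s


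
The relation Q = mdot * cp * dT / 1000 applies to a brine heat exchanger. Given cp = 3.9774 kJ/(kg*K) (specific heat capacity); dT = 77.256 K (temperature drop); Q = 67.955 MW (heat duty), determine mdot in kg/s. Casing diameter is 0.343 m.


mdot = Q * 1000 / (cp * dT)
mdot = 67.955 * 1000 / (3.9774 * 77.256)
mdot = 221.15 kg/s


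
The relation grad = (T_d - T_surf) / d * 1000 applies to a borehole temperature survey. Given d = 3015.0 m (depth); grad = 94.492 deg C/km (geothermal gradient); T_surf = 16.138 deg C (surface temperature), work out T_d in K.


T_d = T_surf + grad * d / 1000
T_d = 16.138 + 94.492 * 3015.0 / 1000
T_d = 301.0314 deg C
Convert to K: 301.0314 + 273.15 = 574.18 K
T_d = 574.18 K


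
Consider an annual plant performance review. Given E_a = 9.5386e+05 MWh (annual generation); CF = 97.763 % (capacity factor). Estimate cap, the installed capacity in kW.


cap = E_a / (CF/100 * 8760)
cap = 9.5386e+05 / (97.763/100 * 8760)
cap = 111.3797 MW
Convert: 111.3797 MW * 1000.0 = 1.1138e+05 kW
cap = 1.1138e+05 kW


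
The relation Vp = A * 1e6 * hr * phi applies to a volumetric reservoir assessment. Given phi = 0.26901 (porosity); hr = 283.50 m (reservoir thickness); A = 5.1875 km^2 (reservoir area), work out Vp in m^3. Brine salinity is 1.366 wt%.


Vp = A * 1e6 * hr * phi
Vp = 5.1875 * 1e6 * 283.50 * 0.26901
Vp = 3.9562e+08 m^3


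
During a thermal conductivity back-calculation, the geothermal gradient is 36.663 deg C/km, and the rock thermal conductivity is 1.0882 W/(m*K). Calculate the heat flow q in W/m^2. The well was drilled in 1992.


q = k * grad / 1000
q = 1.0882 * 36.663 / 1000
q = 0.039897 W/m^2


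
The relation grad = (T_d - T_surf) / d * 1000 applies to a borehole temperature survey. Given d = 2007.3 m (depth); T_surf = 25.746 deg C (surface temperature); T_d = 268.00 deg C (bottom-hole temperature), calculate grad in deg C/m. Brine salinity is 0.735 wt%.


grad = (T_d - T_surf) / d * 1000
grad = (268.00 - 25.746) / 2007.3 * 1000
grad = 120.6865 deg C/km
Convert: 120.6865 deg C/km * 0.001 = 0.12069 deg C/m
grad = 0.12069 deg C/m


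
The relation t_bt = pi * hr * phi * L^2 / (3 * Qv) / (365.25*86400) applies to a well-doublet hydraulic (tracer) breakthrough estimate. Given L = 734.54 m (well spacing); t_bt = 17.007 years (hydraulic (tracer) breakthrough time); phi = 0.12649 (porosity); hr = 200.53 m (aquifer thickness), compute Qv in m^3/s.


Qv = pi*hr*phi*L^2 / (3*t_bt*365.25*86400)
Qv = pi*200.53*0.12649*734.54^2 / (3*17.007*365.25*86400)
Qv = 0.026703 m^3/s


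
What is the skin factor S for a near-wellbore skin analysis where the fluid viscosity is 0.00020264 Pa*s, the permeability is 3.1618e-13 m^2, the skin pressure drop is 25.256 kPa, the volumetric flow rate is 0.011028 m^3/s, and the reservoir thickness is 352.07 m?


S = dP_s * 1000 * 2*pi*k*hr / (q*mu)
S = 25.256 * 1000 * 2*pi*3.1618e-13*352.07 / (0.011028*0.00020264)
S = 7.9047


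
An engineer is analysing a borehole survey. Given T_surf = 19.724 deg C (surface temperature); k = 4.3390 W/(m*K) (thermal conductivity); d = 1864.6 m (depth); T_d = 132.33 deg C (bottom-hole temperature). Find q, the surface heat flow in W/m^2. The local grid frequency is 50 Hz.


Step 1: grad = (T_d - T_surf)/d * 1000 = (132.33 - 19.724)/1864.6 * 1000 = 60.39150 deg C/km
Step 2: q = k * grad / 1000 = 4.339 * 60.39150 / 1000 = 0.26204 W/m^2
q = 0.26204 W/m^2


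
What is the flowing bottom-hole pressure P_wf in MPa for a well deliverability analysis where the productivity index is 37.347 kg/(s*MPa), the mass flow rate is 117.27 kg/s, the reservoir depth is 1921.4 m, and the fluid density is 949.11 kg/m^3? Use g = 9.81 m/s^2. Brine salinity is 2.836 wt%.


Step 1: P_i = rho*g*h/1e6 = 949.11*9.81*1921.4/1e6 = 17.88971 MPa
Step 2: P_wf = P_i - mdot/PI = 17.88971 - 117.27/37.347 = 14.750 MPa
P_wf = 14.750 MPa


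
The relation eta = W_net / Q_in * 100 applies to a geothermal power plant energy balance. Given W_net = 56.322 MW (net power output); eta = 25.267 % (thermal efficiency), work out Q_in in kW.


Q_in = W_net / (eta / 100)
Q_in = 56.322 / (25.267 / 100)
Q_in = 222.9073 MW
Convert: 222.9073 MW * 1000.0 = 2.2291e+05 kW
Q_in = 2.2291e+05 kW


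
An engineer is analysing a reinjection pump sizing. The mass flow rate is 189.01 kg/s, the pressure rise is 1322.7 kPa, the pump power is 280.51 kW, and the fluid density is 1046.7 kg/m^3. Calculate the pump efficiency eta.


eta = mdot * dP / (rho * P_pump)
eta = 189.01 * 1322.7 / (1046.7 * 280.51)
eta = 0.85148


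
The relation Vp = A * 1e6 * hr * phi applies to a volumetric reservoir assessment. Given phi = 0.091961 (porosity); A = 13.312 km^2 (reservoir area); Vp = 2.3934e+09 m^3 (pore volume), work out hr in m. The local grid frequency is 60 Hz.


hr = Vp / (A * 1e6 * phi)
hr = 2.3934e+09 / (13.312 * 1e6 * 0.091961)
hr = 1955.1 m


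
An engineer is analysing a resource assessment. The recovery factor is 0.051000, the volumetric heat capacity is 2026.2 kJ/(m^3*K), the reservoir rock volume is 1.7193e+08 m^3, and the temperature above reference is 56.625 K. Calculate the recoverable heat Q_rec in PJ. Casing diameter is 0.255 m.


Step 1: Q_s = Vr*rhoc*dT/1e12 = 1.7193e+08*2026.2*56.625/1e12 = 19.72614 PJ
Step 2: Q_rec = Q_s * RF = 19.72614 * 0.051 = 1.0060 PJ
Q_rec = 1.0060 PJ


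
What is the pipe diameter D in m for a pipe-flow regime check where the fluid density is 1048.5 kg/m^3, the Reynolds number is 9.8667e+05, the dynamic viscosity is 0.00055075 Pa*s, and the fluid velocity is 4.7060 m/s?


D = Re * mu / (rho * vel)
D = 9.8667e+05 * 0.00055075 / (1048.5 * 4.7060)
D = 0.11013 m


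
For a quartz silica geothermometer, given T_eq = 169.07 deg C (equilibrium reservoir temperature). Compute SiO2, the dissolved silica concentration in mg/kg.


SiO2 = 10^(5.19 - 1309/(T_eq + 273.15))
SiO2 = 10^(5.19 - 1309/(169.07 + 273.15))
SiO2 = 169.80 mg/kg


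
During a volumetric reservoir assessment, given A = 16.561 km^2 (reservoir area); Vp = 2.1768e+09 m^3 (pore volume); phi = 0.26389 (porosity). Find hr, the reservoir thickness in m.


hr = Vp / (A * 1e6 * phi)
hr = 2.1768e+09 / (16.561 * 1e6 * 0.26389)
hr = 498.09 m


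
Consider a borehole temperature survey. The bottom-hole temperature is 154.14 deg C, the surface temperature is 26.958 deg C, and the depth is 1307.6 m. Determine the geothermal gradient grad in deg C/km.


grad = (T_d - T_surf) / d * 1000
grad = (154.14 - 26.958) / 1307.6 * 1000
grad = 97.264 deg C/km


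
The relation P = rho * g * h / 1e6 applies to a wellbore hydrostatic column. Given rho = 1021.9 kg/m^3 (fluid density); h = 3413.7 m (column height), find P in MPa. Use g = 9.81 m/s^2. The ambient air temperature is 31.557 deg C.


P = rho * g * h / 1e6
P = 1021.9 * 9.81 * 3413.7 / 1e6
P = 34.222 MPa


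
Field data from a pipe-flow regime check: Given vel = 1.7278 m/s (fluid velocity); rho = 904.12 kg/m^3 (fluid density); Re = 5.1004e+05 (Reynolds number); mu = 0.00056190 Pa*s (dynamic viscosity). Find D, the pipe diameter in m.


D = Re * mu / (rho * vel)
D = 5.1004e+05 * 0.00056190 / (904.12 * 1.7278)
D = 0.18346 m


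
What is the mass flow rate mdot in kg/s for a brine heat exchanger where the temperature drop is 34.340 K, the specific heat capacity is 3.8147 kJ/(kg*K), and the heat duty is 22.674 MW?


mdot = Q * 1000 / (cp * dT)
mdot = 22.674 * 1000 / (3.8147 * 34.340)
mdot = 173.09 kg/s


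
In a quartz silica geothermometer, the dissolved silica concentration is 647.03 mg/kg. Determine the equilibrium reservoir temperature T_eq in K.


T_eq = 1309 / (5.19 - log10(SiO2)) - 273.15
T_eq = 1309 / (5.19 - log10(647.03)) - 273.15
T_eq = 277.0637 deg C
Convert to K: 277.0637 + 273.15 = 550.21 K
T_eq = 550.21 K


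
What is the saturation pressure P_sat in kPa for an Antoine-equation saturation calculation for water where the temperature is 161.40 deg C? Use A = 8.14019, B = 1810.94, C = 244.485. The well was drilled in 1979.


P_sat = 10^(A - B/(C + T)) / 760 * 0.101325
P_sat = 10^(8.14019 - 1810.94/(244.485 + 161.40)) / 760 * 0.101325
P_sat = 0.6358957 MPa
Convert: 0.6358957 MPa * 1000.0 = 635.90 kPa
P_sat = 635.90 kPa


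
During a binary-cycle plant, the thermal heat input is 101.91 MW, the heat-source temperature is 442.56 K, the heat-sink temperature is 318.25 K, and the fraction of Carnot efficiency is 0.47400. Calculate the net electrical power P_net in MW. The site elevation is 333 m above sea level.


Step 1: eta = (1 - Tc/Th)*f = (1 - 318.25/442.56)*0.474 = 0.1331411
Step 2: P_net = eta * Q_in = 0.1331411 * 101.91 = 13.568 MW
P_net = 13.568 MW


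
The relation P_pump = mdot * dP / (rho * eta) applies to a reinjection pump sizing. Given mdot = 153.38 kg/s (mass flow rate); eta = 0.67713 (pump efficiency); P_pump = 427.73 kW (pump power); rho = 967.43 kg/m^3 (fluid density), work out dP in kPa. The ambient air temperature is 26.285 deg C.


dP = P_pump * rho * eta / mdot
dP = 427.73 * 967.43 * 0.67713 / 153.38
dP = 1826.8 kPa


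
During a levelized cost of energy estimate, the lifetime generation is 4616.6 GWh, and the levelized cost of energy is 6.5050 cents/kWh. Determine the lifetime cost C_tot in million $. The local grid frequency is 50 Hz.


C_tot = LCOE / 100 * E_tot
C_tot = 6.5050 / 100 * 4616.6
C_tot = 300.31 million $


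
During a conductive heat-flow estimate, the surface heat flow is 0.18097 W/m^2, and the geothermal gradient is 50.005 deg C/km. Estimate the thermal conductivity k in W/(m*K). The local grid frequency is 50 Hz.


k = q * 1000 / grad
k = 0.18097 * 1000 / 50.005
k = 3.6190 W/(m*K)


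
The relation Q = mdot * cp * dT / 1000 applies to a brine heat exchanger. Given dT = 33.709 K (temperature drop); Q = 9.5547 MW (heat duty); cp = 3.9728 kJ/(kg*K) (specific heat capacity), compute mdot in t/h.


mdot = Q * 1000 / (cp * dT)
mdot = 9.5547 * 1000 / (3.9728 * 33.709)
mdot = 71.34680 kg/s
Convert: 71.34680 kg/s * 3.6 = 256.85 t/h
mdot = 256.85 t/h


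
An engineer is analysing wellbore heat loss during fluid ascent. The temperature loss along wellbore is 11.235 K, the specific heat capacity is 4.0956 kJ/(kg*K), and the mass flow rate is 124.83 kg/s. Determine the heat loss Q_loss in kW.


Q_loss = mdot * cp * dT
Q_loss = 124.83 * 4.0956 * 11.235
Q_loss = 5743.9 kW


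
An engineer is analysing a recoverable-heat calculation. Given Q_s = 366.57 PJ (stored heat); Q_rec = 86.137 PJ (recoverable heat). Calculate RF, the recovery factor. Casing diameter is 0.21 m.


RF = Q_rec / Q_s
RF = 86.137 / 366.57
RF = 0.23498


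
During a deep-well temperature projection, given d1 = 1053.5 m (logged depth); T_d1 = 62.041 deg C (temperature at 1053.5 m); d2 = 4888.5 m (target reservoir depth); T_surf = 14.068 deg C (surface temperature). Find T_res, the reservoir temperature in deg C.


Step 1: grad = (T_d1 - T_surf)/d1 * 1000 = (62.041 - 14.068)/1053.5 * 1000 = 45.53678 deg C/km
Step 2: T_res = T_surf + grad*d2/1000 = 14.068 + 45.53678*4888.5/1000 = 236.67 deg C
T_res = 236.67 deg C


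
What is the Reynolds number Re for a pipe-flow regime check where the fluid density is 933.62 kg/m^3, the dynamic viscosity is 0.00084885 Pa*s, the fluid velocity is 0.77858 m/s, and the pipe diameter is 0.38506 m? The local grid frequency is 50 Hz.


Re = rho * vel * D / mu
Re = 933.62 * 0.77858 * 0.38506 / 0.00084885
Re = 3.2974e+05


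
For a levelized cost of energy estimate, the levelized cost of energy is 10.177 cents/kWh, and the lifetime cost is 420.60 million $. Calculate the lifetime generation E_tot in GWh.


E_tot = C_tot / LCOE * 100
E_tot = 420.60 / 10.177 * 100
E_tot = 4132.8 GWh


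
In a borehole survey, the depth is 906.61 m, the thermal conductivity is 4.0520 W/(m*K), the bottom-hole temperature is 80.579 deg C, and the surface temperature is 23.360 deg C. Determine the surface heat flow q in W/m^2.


Step 1: grad = (T_d - T_surf)/d * 1000 = (80.579 - 23.36)/906.61 * 1000 = 63.11314 deg C/km
Step 2: q = k * grad / 1000 = 4.052 * 63.11314 / 1000 = 0.25573 W/m^2
q = 0.25573 W/m^2


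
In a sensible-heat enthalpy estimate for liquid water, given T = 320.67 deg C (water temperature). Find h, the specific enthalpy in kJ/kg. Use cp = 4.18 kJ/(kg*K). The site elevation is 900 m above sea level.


h = cp * T
h = 4.18 * 320.67
h = 1340.4 kJ/kg


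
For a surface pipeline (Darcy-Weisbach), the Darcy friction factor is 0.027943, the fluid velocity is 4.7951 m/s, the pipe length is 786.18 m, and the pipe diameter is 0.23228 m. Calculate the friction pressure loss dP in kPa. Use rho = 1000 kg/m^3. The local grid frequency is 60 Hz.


dP = f * (L/D) * (rho*vel^2/2) / 1000
dP = 0.027943 * (786.18/0.23228) * (1000*4.7951^2/2) / 1000
dP = 1087.3 kPa


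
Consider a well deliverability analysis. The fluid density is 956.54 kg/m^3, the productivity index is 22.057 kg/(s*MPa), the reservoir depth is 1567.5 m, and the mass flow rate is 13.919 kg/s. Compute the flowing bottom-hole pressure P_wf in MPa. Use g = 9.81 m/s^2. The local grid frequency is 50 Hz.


Step 1: P_i = rho*g*h/1e6 = 956.54*9.81*1567.5/1e6 = 14.70888 MPa
Step 2: P_wf = P_i - mdot/PI = 14.70888 - 13.919/22.057 = 14.078 MPa
P_wf = 14.078 MPa


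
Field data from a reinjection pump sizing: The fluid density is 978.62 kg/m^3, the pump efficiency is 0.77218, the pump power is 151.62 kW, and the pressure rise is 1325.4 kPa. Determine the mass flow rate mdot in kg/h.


mdot = P_pump * rho * eta / dP
mdot = 151.62 * 978.62 * 0.77218 / 1325.4
mdot = 86.44545 kg/s
Convert: 86.44545 kg/s * 3600.0 = 3.1120e+05 kg/h
mdot = 3.1120e+05 kg/h


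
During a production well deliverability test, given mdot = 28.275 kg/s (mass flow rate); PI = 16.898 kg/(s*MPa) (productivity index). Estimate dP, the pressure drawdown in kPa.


dP = mdot * 1000 / PI
dP = 28.275 * 1000 / 16.898
dP = 1673.3 kPa


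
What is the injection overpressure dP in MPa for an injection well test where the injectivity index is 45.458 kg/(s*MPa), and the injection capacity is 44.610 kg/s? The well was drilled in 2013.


dP = mdot * 1000 / II
dP = 44.610 * 1000 / 45.458
dP = 981.3454 kPa
Convert: 981.3454 kPa * 0.001 = 0.98135 MPa
dP = 0.98135 MPa


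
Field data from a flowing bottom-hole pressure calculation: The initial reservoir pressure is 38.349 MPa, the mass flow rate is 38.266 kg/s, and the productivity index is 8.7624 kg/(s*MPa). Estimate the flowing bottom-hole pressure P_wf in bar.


P_wf = P_i - mdot / PI
P_wf = 38.349 - 38.266 / 8.7624
P_wf = 33.98193 MPa
Convert: 33.98193 MPa * 10.0 = 339.82 bar
P_wf = 339.82 bar


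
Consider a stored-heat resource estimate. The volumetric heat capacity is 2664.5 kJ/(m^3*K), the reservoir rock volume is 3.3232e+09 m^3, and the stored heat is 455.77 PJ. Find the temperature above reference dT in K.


dT = Q_s * 1e12 / (Vr * rhoc)
dT = 455.77 * 1e12 / (3.3232e+09 * 2664.5)
dT = 51.472 K


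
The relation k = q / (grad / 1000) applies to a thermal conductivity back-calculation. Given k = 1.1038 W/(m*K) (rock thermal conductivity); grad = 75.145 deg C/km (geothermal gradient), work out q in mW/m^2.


q = k * grad / 1000
q = 1.1038 * 75.145 / 1000
q = 0.08294505 W/m^2
Convert: 0.08294505 W/m^2 * 1000.0 = 82.945 mW/m^2
q = 82.945 mW/m^2


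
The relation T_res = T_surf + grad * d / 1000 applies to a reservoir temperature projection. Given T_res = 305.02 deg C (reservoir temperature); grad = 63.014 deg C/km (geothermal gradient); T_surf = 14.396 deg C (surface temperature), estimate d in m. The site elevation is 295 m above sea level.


d = (T_res - T_surf) / grad * 1000
d = (305.02 - 14.396) / 63.014 * 1000
d = 4612.1 m


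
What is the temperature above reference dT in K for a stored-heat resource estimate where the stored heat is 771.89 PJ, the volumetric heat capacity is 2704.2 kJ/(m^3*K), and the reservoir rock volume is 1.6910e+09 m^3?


dT = Q_s * 1e12 / (Vr * rhoc)
dT = 771.89 * 1e12 / (1.6910e+09 * 2704.2)
dT = 168.80 K
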